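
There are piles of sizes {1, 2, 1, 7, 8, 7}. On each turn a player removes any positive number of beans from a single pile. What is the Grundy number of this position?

10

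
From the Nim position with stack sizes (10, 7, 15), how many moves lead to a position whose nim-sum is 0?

3

Bitwise XOR of the heap sizes:
  1010  (10)
  0111  (7)
  1111  (15)
  ----
  0010  (2)
The overall nim-sum is X = 2. A stack of size p has a winning move iff p XOR X < p (reduce it to p XOR X).
  10: 10 XOR 2 = 8 < 10 — winning move (to 8).
  7: 7 XOR 2 = 5 < 7 — winning move (to 5).
  15: 15 XOR 2 = 13 < 15 — winning move (to 13).
That gives 3 winning moves.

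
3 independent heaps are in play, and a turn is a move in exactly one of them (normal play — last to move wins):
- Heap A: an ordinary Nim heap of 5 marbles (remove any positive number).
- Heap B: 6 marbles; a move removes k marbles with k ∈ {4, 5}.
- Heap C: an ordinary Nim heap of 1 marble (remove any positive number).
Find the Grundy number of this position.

5

Heap A is a plain Nim heap of size 5, so its Grundy value is 5.
For heap B, compute g(0), g(1), … with moves {4, 5}:
g(0) = mex{} = 0
g(1) = mex{} = 0
g(2) = mex{} = 0
g(3) = mex{} = 0
g(4) = mex{0} = 1
g(5) = mex{0} = 1
g(6) = mex{0} = 1
So g(6) = 1.
Heap C is a plain Nim heap of size 1, so its Grundy value is 1.
By the Sprague-Grundy theorem, the Grundy value of a sum of independent games is the XOR of the component values.
Combined value = 5 XOR 1 XOR 1 = 5.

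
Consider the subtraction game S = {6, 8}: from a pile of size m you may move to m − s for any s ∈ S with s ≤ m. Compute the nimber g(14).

Build the Grundy sequence with g(k) = mex{g(k−s) : s ∈ {6, 8}, s ≤ k}:
k:     0  1  2  3  4  5  6  7  8  9 10 11 12 13 14
g(k):  0  0  0  0  0  0  1  1  1  1  1  1  2  2  0
So g(14) = 0.

0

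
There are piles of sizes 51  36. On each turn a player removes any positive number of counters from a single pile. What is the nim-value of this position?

23

Compute the nim-sum pairwise:
51 ^ 36 = 23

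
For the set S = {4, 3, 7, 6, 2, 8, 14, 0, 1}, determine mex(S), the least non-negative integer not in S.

5

The values 0, 1, 2, 3, 4 are all present; 5 is the first non-negative integer missing from the set.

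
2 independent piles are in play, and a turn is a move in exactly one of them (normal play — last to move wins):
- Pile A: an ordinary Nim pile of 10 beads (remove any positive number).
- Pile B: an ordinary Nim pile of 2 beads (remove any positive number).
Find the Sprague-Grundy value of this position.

Pile A is a plain Nim pile of size 10, so its Grundy value is 10.
Pile B is a plain Nim pile of size 2, so its Grundy value is 2.
By the Sprague-Grundy theorem, the Grundy value of a sum of independent games is the XOR of the component values.
Combined value = 10 XOR 2 = 8.

8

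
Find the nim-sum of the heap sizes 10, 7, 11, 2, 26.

Bitwise XOR of the heap sizes:
  01010  (10)
  00111  (7)
  01011  (11)
  00010  (2)
  11010  (26)
  -----
  11110  (30)

30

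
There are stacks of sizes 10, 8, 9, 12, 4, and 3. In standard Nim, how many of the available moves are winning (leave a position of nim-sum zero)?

0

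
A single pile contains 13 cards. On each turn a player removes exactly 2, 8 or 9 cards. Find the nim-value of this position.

Compute g(0), g(1), … for moves {2, 8, 9}:
k:     0  1  2  3  4  5  6  7  8  9 10 11 12 13
g(k):  0  0  1  1  0  0  1  1  2  2  3  0  2  1
So g(13) = 1.

1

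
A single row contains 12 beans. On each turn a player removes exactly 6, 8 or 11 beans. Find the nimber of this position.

2

Grundy values for subtraction set {6, 8, 11}:
k:     0  1  2  3  4  5  6  7  8  9 10 11 12
g(k):  0  0  0  0  0  0  1  1  1  1  1  1  2
So g(12) = 2.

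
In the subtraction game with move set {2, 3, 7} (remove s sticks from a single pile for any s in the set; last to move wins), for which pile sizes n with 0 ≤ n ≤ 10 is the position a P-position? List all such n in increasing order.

0, 1, 5, 6, 10

Grundy values for subtraction set {2, 3, 7}:
k:     0  1  2  3  4  5  6  7  8  9 10
g(k):  0  0  1  1  2  0  0  1  1  2  0
The P-positions (g = 0) in 0..10 are 0, 1, 5, 6, 10.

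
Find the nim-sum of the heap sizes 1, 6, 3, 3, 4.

3

Nim-sum: 1 ⊕ 6 ⊕ 3 ⊕ 3 ⊕ 4 = 3.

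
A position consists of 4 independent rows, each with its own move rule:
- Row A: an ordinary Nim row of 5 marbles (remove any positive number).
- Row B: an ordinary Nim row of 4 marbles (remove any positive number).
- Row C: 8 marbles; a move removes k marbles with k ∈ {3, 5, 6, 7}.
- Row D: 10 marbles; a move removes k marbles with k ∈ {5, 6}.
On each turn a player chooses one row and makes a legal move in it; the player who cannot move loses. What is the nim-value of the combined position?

Row A is a plain Nim row of size 5, so its Grundy value is 5.
Row B is a plain Nim row of size 4, so its Grundy value is 4.
For row C, compute g(0), g(1), … with moves {3, 5, 6, 7}:
g(0) = mex{} = 0
g(1) = mex{} = 0
g(2) = mex{} = 0
g(3) = mex{0} = 1
g(4) = mex{0} = 1
g(5) = mex{0} = 1
g(6) = mex{0,1} = 2
g(7) = mex{0,1} = 2
g(8) = mex{0,1} = 2
So g(8) = 2.
Build the Grundy sequence for row D with g(k) = mex{g(k−s) : s ∈ {5, 6}, s ≤ k}:
k:     0  1  2  3  4  5  6  7  8  9 10
g(k):  0  0  0  0  0  1  1  1  1  1  2
So g(10) = 2.
The value of a disjunctive sum is the nim-sum of the parts.
Combined value = 5 ⊕ 4 ⊕ 2 ⊕ 2 = 1.

1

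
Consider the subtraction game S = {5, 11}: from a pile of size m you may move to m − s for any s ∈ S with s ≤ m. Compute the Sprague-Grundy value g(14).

Compute g(0), g(1), … for moves {5, 11}:
g(0) = mex{} = 0
g(1) = mex{} = 0
g(2) = mex{} = 0
g(3) = mex{} = 0
g(4) = mex{} = 0
g(5) = mex{0} = 1
g(6) = mex{0} = 1
g(7) = mex{0} = 1
g(8) = mex{0} = 1
g(9) = mex{0} = 1
g(10) = mex{1} = 0
g(11) = mex{0,1} = 2
g(12) = mex{0,1} = 2
g(13) = mex{0,1} = 2
g(14) = mex{0,1} = 2
So g(14) = 2.

2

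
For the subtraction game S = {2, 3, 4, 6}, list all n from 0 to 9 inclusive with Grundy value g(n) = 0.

0, 1, 8, 9

Compute g(0), g(1), … for moves {2, 3, 4, 6}:
k:     0  1  2  3  4  5  6  7  8  9
g(k):  0  0  1  1  2  2  3  3  0  0
The P-positions (g = 0) in 0..9 are 0, 1, 8, 9.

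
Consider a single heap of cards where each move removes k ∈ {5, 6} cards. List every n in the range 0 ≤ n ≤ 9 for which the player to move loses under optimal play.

Compute g(0), g(1), … for moves {5, 6}:
g(0) = mex{} = 0
g(1) = mex{} = 0
g(2) = mex{} = 0
g(3) = mex{} = 0
g(4) = mex{} = 0
g(5) = mex{0} = 1
g(6) = mex{0} = 1
g(7) = mex{0} = 1
g(8) = mex{0} = 1
g(9) = mex{0} = 1
The P-positions (g = 0) in 0..9 are 0, 1, 2, 3, 4.

0, 1, 2, 3, 4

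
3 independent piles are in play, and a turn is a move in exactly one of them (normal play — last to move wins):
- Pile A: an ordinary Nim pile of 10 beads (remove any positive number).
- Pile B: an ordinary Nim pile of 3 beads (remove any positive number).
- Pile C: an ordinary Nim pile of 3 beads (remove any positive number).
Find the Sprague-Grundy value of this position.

10

Pile A is a plain Nim pile of size 10, so its Grundy value is 10.
Pile B is a plain Nim pile of size 3, so its Grundy value is 3.
Pile C is a plain Nim pile of size 3, so its Grundy value is 3.
The value of a disjunctive sum is the nim-sum of the parts.
Combined value = 10 ⊕ 3 ⊕ 3 = 10.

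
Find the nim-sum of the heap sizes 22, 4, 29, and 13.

2

Compute the nim-sum pairwise:
22 ⊕ 4 = 18
18 ⊕ 29 = 15
15 ⊕ 13 = 2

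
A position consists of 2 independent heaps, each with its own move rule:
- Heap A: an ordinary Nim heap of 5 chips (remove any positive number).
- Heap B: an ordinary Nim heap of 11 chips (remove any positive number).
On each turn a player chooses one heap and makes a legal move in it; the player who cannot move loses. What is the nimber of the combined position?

Heap A is a plain Nim heap of size 5, so its Grundy value is 5.
Heap B is a plain Nim heap of size 11, so its Grundy value is 11.
By the Sprague-Grundy theorem, the Grundy value of a sum of independent games is the XOR of the component values.
Combined value = 5 XOR 11 = 14.

14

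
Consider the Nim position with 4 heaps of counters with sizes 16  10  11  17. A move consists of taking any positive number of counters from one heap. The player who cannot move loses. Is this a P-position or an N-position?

P-position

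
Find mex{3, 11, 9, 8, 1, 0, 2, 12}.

4

The values 0, 1, 2, 3 are all present; 4 is the first non-negative integer missing from the set.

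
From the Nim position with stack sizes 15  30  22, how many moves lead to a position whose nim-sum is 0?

3

Bitwise XOR of the heap sizes:
  01111  (15)
  11110  (30)
  10110  (22)
  -----
  00111  (7)
The overall nim-sum is X = 7. A stack of size p has a winning move iff p XOR X < p (reduce it to p XOR X).
  15: 15 XOR 7 = 8 < 15 — winning move (to 8).
  30: 30 XOR 7 = 25 < 30 — winning move (to 25).
  22: 22 XOR 7 = 17 < 22 — winning move (to 17).
That gives 3 winning moves.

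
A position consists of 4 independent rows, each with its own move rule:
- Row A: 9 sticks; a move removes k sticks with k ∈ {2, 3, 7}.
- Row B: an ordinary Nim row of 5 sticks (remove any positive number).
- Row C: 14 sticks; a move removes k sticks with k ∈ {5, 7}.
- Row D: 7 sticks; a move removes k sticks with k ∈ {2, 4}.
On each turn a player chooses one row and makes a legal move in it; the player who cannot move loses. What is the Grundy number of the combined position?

For row A, compute g(0), g(1), … with moves {2, 3, 7}:
g(0) = mex{} = 0
g(1) = mex{} = 0
g(2) = mex{0} = 1
g(3) = mex{0} = 1
g(4) = mex{0,1} = 2
g(5) = mex{1} = 0
g(6) = mex{1,2} = 0
g(7) = mex{0,2} = 1
g(8) = mex{0} = 1
g(9) = mex{0,1} = 2
So g(9) = 2.
Row B is a plain Nim row of size 5, so its Grundy value is 5.
Grundy values for row C (subtraction set {5, 7}):
k:     0  1  2  3  4  5  6  7  8  9 10 11 12 13 14
g(k):  0  0  0  0  0  1  1  1  1  1  2  2  0  0  0
So g(14) = 0.
Grundy values for row D (subtraction set {2, 4}):
g(0) = mex{} = 0
g(1) = mex{} = 0
g(2) = mex{0} = 1
g(3) = mex{0} = 1
g(4) = mex{0,1} = 2
g(5) = mex{0,1} = 2
g(6) = mex{1,2} = 0
g(7) = mex{1,2} = 0
So g(7) = 0.
The value of a disjunctive sum is the nim-sum of the parts.
Combined value = 2 ⊕ 5 ⊕ 0 ⊕ 0 = 7.

7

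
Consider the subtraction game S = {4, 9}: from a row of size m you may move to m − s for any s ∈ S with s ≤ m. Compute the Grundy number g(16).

0

Compute g(0), g(1), … for moves {4, 9}:
k:     0  1  2  3  4  5  6  7  8  9 10 11 12 13 14 15 16
g(k):  0  0  0  0  1  1  1  1  0  2  2  2  1  0  0  0  0
So g(16) = 0.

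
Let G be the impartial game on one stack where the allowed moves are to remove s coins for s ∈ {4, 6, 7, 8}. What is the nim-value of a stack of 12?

0

Grundy values for subtraction set {4, 6, 7, 8}:
k:     0  1  2  3  4  5  6  7  8  9 10 11 12
g(k):  0  0  0  0  1  1  1  1  2  2  2  2  0
So g(12) = 0.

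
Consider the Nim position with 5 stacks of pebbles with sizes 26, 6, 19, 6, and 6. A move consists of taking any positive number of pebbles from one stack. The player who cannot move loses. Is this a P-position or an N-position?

N-position

Compute the nim-sum pairwise:
26 ^ 6 = 28
28 ^ 19 = 15
15 ^ 6 = 9
9 ^ 6 = 15
The nim-sum is 15 ≠ 0, so this is an N-position: the player to move can win.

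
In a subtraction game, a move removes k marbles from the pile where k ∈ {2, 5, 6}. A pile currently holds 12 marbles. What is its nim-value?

Build the Grundy sequence with g(k) = mex{g(k−s) : s ∈ {2, 5, 6}, s ≤ k}:
k:     0  1  2  3  4  5  6  7  8  9 10 11 12
g(k):  0  0  1  1  0  2  1  3  0  2  1  0  0
So g(12) = 0.

0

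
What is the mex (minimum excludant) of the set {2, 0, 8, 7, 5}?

0 is in the set but 1 is not, so the mex is 1.

1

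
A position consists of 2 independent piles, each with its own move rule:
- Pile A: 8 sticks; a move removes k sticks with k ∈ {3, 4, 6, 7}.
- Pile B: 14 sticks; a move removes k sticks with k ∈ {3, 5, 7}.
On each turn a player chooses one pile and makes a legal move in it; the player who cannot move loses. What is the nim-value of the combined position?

Grundy values for pile A (subtraction set {3, 4, 6, 7}):
g(0) = mex{} = 0
g(1) = mex{} = 0
g(2) = mex{} = 0
g(3) = mex{0} = 1
g(4) = mex{0} = 1
g(5) = mex{0} = 1
g(6) = mex{0,1} = 2
g(7) = mex{0,1} = 2
g(8) = mex{0,1} = 2
So g(8) = 2.
Build the Grundy sequence for pile B with g(k) = mex{g(k−s) : s ∈ {3, 5, 7}, s ≤ k}:
k:     0  1  2  3  4  5  6  7  8  9 10 11 12 13 14
g(k):  0  0  0  1  1  1  2  2  2  3  0  0  0  1  1
So g(14) = 1.
The value of a disjunctive sum is the nim-sum of the parts.
Combined value = 2 XOR 1 = 3.

3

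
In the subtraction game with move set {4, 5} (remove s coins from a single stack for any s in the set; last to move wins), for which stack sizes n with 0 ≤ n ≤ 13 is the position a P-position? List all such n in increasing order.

Build the Grundy sequence with g(k) = mex{g(k−s) : s ∈ {4, 5}, s ≤ k}:
g(0) = mex{} = 0
g(1) = mex{} = 0
g(2) = mex{} = 0
g(3) = mex{} = 0
g(4) = mex{0} = 1
g(5) = mex{0} = 1
g(6) = mex{0} = 1
g(7) = mex{0} = 1
g(8) = mex{0,1} = 2
g(9) = mex{1} = 0
g(10) = mex{1} = 0
g(11) = mex{1} = 0
g(12) = mex{1,2} = 0
g(13) = mex{0,2} = 1
The P-positions (g = 0) in 0..13 are 0, 1, 2, 3, 9, 10, 11, 12.

0, 1, 2, 3, 9, 10, 11, 12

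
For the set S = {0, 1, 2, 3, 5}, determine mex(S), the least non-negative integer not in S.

4

The values 0, 1, 2, 3 are all present; 4 is the first non-negative integer missing from the set.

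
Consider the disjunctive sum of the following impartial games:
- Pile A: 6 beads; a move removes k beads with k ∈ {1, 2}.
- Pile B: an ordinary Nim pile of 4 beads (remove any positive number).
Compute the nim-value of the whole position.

For pile A, compute g(0), g(1), … with moves {1, 2}:
k:     0  1  2  3  4  5  6
g(k):  0  1  2  0  1  2  0
So g(6) = 0.
Pile B is a plain Nim pile of size 4, so its Grundy value is 4.
The value of a disjunctive sum is the nim-sum of the parts.
Combined value = 0 ⊕ 4 = 4.

4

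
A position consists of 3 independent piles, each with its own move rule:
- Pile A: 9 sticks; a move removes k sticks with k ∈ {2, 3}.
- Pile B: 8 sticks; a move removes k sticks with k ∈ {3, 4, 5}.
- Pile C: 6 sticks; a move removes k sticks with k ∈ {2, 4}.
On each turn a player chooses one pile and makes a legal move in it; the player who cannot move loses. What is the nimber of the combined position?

2

Build the Grundy sequence for pile A with g(k) = mex{g(k−s) : s ∈ {2, 3}, s ≤ k}:
k:     0  1  2  3  4  5  6  7  8  9
g(k):  0  0  1  1  2  0  0  1  1  2
So g(9) = 2.
For pile B, compute g(0), g(1), … with moves {3, 4, 5}:
k:     0  1  2  3  4  5  6  7  8
g(k):  0  0  0  1  1  1  2  2  0
So g(8) = 0.
For pile C, compute g(0), g(1), … with moves {2, 4}:
g(0) = mex{} = 0
g(1) = mex{} = 0
g(2) = mex{0} = 1
g(3) = mex{0} = 1
g(4) = mex{0,1} = 2
g(5) = mex{0,1} = 2
g(6) = mex{1,2} = 0
So g(6) = 0.
The value of a disjunctive sum is the nim-sum of the parts.
Combined value = 2 XOR 0 XOR 0 = 2.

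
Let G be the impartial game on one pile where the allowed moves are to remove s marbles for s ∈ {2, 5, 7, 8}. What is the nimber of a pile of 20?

Grundy values for subtraction set {2, 5, 7, 8}:
k:     0  1  2  3  4  5  6  7  8  9 10 11 12 13 14 15 16 17 18 19 20
g(k):  0  0  1  1  0  2  1  3  2  2  0  3  1  0  0  1  1  3  2  2  3
So g(20) = 3.

3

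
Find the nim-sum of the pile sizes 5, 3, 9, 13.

Compute the nim-sum pairwise:
5 XOR 3 = 6
6 XOR 9 = 15
15 XOR 13 = 2

2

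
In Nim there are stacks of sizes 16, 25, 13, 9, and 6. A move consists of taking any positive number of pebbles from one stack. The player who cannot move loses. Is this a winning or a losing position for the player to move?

Winning position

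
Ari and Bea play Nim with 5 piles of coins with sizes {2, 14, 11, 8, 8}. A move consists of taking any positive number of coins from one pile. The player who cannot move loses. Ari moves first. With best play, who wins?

Compute the nim-sum pairwise:
2 ⊕ 14 = 12
12 ⊕ 11 = 7
7 ⊕ 8 = 15
15 ⊕ 8 = 7
The nim-sum is 7 ≠ 0, so this is an N-position: the player to move can win; Ari has a winning move.

Ari wins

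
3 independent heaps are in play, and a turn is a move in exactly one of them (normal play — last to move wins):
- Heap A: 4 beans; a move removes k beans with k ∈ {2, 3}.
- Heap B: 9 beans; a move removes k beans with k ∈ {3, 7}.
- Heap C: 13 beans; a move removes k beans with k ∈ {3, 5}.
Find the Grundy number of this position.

Grundy values for heap A (subtraction set {2, 3}):
k:     0  1  2  3  4
g(k):  0  0  1  1  2
So g(4) = 2.
Build the Grundy sequence for heap B with g(k) = mex{g(k−s) : s ∈ {3, 7}, s ≤ k}:
k:     0  1  2  3  4  5  6  7  8  9
g(k):  0  0  0  1  1  1  0  2  2  1
So g(9) = 1.
For heap C, compute g(0), g(1), … with moves {3, 5}:
k:     0  1  2  3  4  5  6  7  8  9 10 11 12 13
g(k):  0  0  0  1  1  1  2  2  0  0  0  1  1  1
So g(13) = 1.
By the Sprague-Grundy theorem, the Grundy value of a sum of independent games is the XOR of the component values.
Combined value = 2 ⊕ 1 ⊕ 1 = 2.

2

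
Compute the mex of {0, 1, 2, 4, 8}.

3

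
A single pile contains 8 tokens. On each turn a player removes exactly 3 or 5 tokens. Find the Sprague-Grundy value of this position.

0

Build the Grundy sequence with g(k) = mex{g(k−s) : s ∈ {3, 5}, s ≤ k}:
g(0) = mex{} = 0
g(1) = mex{} = 0
g(2) = mex{} = 0
g(3) = mex{0} = 1
g(4) = mex{0} = 1
g(5) = mex{0} = 1
g(6) = mex{0,1} = 2
g(7) = mex{0,1} = 2
g(8) = mex{1} = 0
So g(8) = 0.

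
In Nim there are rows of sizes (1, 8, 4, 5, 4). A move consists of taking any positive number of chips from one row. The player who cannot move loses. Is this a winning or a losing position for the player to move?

Winning position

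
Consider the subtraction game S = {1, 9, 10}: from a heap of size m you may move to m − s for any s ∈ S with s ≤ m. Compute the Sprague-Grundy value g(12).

Build the Grundy sequence with g(k) = mex{g(k−s) : s ∈ {1, 9, 10}, s ≤ k}:
g(0) = mex{} = 0
g(1) = mex{0} = 1
g(2) = mex{1} = 0
g(3) = mex{0} = 1
g(4) = mex{1} = 0
g(5) = mex{0} = 1
g(6) = mex{1} = 0
g(7) = mex{0} = 1
g(8) = mex{1} = 0
g(9) = mex{0} = 1
g(10) = mex{0,1} = 2
g(11) = mex{0,1,2} = 3
g(12) = mex{0,1,3} = 2
So g(12) = 2.

2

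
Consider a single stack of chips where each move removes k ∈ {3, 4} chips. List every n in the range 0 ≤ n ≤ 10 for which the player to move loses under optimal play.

Build the Grundy sequence with g(k) = mex{g(k−s) : s ∈ {3, 4}, s ≤ k}:
k:     0  1  2  3  4  5  6  7  8  9 10
g(k):  0  0  0  1  1  1  2  0  0  0  1
The P-positions (g = 0) in 0..10 are 0, 1, 2, 7, 8, 9.

0, 1, 2, 7, 8, 9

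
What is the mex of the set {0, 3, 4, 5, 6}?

1

0 is in the set but 1 is not, so the mex is 1.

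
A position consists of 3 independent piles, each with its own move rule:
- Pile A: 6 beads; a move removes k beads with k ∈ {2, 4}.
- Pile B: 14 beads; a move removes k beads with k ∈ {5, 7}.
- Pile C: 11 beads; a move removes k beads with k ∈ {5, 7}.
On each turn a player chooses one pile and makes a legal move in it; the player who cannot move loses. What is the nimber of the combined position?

For pile A, compute g(0), g(1), … with moves {2, 4}:
g(0) = mex{} = 0
g(1) = mex{} = 0
g(2) = mex{0} = 1
g(3) = mex{0} = 1
g(4) = mex{0,1} = 2
g(5) = mex{0,1} = 2
g(6) = mex{1,2} = 0
So g(6) = 0.
Grundy values for pile B (subtraction set {5, 7}):
g(0) = mex{} = 0
g(1) = mex{} = 0
g(2) = mex{} = 0
g(3) = mex{} = 0
g(4) = mex{} = 0
g(5) = mex{0} = 1
g(6) = mex{0} = 1
g(7) = mex{0} = 1
g(8) = mex{0} = 1
g(9) = mex{0} = 1
g(10) = mex{0,1} = 2
g(11) = mex{0,1} = 2
g(12) = mex{1} = 0
g(13) = mex{1} = 0
g(14) = mex{1} = 0
So g(14) = 0.
For pile C, compute g(0), g(1), … with moves {5, 7}:
k:     0  1  2  3  4  5  6  7  8  9 10 11
g(k):  0  0  0  0  0  1  1  1  1  1  2  2
So g(11) = 2.
The value of a disjunctive sum is the nim-sum of the parts.
Combined value = 0 XOR 0 XOR 2 = 2.

2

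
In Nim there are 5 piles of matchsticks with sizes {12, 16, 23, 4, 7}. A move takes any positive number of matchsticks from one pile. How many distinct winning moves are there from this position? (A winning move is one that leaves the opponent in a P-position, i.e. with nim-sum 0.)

Compute the nim-sum pairwise:
12 ⊕ 16 = 28
28 ⊕ 23 = 11
11 ⊕ 4 = 15
15 ⊕ 7 = 8
The overall nim-sum is X = 8. A pile of size p has a winning move iff p XOR X < p (reduce it to p XOR X).
  12: 12 XOR 8 = 4 < 12 — winning move (to 4).
  16: 16 XOR 8 = 24 ≥ 16 — no move.
  23: 23 XOR 8 = 31 ≥ 23 — no move.
  4: 4 XOR 8 = 12 ≥ 4 — no move.
  7: 7 XOR 8 = 15 ≥ 7 — no move.
That gives 1 winning move.

1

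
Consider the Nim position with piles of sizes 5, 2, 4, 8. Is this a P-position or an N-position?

Compute the nim-sum pairwise:
5 ⊕ 2 = 7
7 ⊕ 4 = 3
3 ⊕ 8 = 11
The nim-sum is 11 ≠ 0, so this is an N-position: the player to move can win.

N-position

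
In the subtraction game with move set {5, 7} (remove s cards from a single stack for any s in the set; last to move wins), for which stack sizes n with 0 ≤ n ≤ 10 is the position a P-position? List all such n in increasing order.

0, 1, 2, 3, 4

Compute g(0), g(1), … for moves {5, 7}:
k:     0  1  2  3  4  5  6  7  8  9 10
g(k):  0  0  0  0  0  1  1  1  1  1  2
The P-positions (g = 0) in 0..10 are 0, 1, 2, 3, 4.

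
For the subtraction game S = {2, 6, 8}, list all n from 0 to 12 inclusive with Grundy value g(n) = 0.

0, 1, 4, 5

Build the Grundy sequence with g(k) = mex{g(k−s) : s ∈ {2, 6, 8}, s ≤ k}:
k:     0  1  2  3  4  5  6  7  8  9 10 11 12
g(k):  0  0  1  1  0  0  1  1  2  2  3  3  2
The P-positions (g = 0) in 0..12 are 0, 1, 4, 5.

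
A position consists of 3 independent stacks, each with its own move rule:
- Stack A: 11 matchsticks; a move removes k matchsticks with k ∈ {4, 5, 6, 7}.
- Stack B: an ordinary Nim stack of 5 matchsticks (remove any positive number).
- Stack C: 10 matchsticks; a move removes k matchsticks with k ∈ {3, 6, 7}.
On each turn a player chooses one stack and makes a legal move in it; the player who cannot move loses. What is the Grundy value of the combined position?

For stack A, compute g(0), g(1), … with moves {4, 5, 6, 7}:
k:     0  1  2  3  4  5  6  7  8  9 10 11
g(k):  0  0  0  0  1  1  1  1  2  2  2  0
So g(11) = 0.
Stack B is a plain Nim stack of size 5, so its Grundy value is 5.
Build the Grundy sequence for stack C with g(k) = mex{g(k−s) : s ∈ {3, 6, 7}, s ≤ k}:
k:     0  1  2  3  4  5  6  7  8  9 10
g(k):  0  0  0  1  1  1  2  2  2  3  0
So g(10) = 0.
By the Sprague-Grundy theorem, the Grundy value of a sum of independent games is the XOR of the component values.
Combined value = 0 ⊕ 5 ⊕ 0 = 5.

5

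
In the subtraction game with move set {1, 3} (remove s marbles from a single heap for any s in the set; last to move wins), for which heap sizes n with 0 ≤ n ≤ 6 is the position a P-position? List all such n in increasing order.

0, 2, 4, 6

Compute g(0), g(1), … for moves {1, 3}:
g(0) = mex{} = 0
g(1) = mex{0} = 1
g(2) = mex{1} = 0
g(3) = mex{0} = 1
g(4) = mex{1} = 0
g(5) = mex{0} = 1
g(6) = mex{1} = 0
The P-positions (g = 0) in 0..6 are 0, 2, 4, 6.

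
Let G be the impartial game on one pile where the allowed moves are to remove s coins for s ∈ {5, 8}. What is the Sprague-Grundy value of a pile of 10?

2

Grundy values for subtraction set {5, 8}:
k:     0  1  2  3  4  5  6  7  8  9 10
g(k):  0  0  0  0  0  1  1  1  1  1  2
So g(10) = 2.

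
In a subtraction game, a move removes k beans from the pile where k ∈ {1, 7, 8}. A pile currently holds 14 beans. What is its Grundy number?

Grundy values for subtraction set {1, 7, 8}:
g(0) = mex{} = 0
g(1) = mex{0} = 1
g(2) = mex{1} = 0
g(3) = mex{0} = 1
g(4) = mex{1} = 0
g(5) = mex{0} = 1
g(6) = mex{1} = 0
g(7) = mex{0} = 1
g(8) = mex{0,1} = 2
g(9) = mex{0,1,2} = 3
g(10) = mex{0,1,3} = 2
g(11) = mex{0,1,2} = 3
g(12) = mex{0,1,3} = 2
g(13) = mex{0,1,2} = 3
g(14) = mex{0,1,3} = 2
So g(14) = 2.

2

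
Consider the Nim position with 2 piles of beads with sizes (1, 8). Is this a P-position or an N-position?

Compute the nim-sum pairwise:
1 XOR 8 = 9
The nim-sum is 9 ≠ 0, so this is an N-position: the player to move can win.

N-position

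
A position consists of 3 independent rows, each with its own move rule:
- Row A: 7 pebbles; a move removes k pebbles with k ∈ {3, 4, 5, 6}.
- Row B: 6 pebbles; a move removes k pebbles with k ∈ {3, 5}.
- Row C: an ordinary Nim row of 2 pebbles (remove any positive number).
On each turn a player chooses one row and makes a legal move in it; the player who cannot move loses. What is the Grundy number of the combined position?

Build the Grundy sequence for row A with g(k) = mex{g(k−s) : s ∈ {3, 4, 5, 6}, s ≤ k}:
k:     0  1  2  3  4  5  6  7
g(k):  0  0  0  1  1  1  2  2
So g(7) = 2.
Grundy values for row B (subtraction set {3, 5}):
g(0) = mex{} = 0
g(1) = mex{} = 0
g(2) = mex{} = 0
g(3) = mex{0} = 1
g(4) = mex{0} = 1
g(5) = mex{0} = 1
g(6) = mex{0,1} = 2
So g(6) = 2.
Row C is a plain Nim row of size 2, so its Grundy value is 2.
By the Sprague-Grundy theorem, the Grundy value of a sum of independent games is the XOR of the component values.
Combined value = 2 XOR 2 XOR 2 = 2.

2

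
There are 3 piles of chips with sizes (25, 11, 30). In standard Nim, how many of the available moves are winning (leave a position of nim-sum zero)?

3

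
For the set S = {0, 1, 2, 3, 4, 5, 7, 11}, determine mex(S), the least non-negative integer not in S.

The values 0, 1, 2, 3, 4, 5 are all present; 6 is the first non-negative integer missing from the set.

6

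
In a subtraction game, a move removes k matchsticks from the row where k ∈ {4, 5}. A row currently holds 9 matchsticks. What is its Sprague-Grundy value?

Compute g(0), g(1), … for moves {4, 5}:
k:     0  1  2  3  4  5  6  7  8  9
g(k):  0  0  0  0  1  1  1  1  2  0
So g(9) = 0.

0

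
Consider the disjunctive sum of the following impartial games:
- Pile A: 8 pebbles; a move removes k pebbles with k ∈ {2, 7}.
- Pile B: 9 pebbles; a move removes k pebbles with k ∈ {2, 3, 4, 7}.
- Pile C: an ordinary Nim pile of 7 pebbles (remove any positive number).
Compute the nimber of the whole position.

Build the Grundy sequence for pile A with g(k) = mex{g(k−s) : s ∈ {2, 7}, s ≤ k}:
g(0) = mex{} = 0
g(1) = mex{} = 0
g(2) = mex{0} = 1
g(3) = mex{0} = 1
g(4) = mex{1} = 0
g(5) = mex{1} = 0
g(6) = mex{0} = 1
g(7) = mex{0} = 1
g(8) = mex{0,1} = 2
So g(8) = 2.
Build the Grundy sequence for pile B with g(k) = mex{g(k−s) : s ∈ {2, 3, 4, 7}, s ≤ k}:
k:     0  1  2  3  4  5  6  7  8  9
g(k):  0  0  1  1  2  2  0  3  1  4
So g(9) = 4.
Pile C is a plain Nim pile of size 7, so its Grundy value is 7.
The value of a disjunctive sum is the nim-sum of the parts.
Combined value = 2 ⊕ 4 ⊕ 7 = 1.

1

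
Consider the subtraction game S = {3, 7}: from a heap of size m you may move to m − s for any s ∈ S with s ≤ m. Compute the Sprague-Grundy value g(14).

1

Compute g(0), g(1), … for moves {3, 7}:
g(0) = mex{} = 0
g(1) = mex{} = 0
g(2) = mex{} = 0
g(3) = mex{0} = 1
g(4) = mex{0} = 1
g(5) = mex{0} = 1
g(6) = mex{1} = 0
g(7) = mex{0,1} = 2
g(8) = mex{0,1} = 2
g(9) = mex{0} = 1
g(10) = mex{1,2} = 0
g(11) = mex{1,2} = 0
g(12) = mex{1} = 0
g(13) = mex{0} = 1
g(14) = mex{0,2} = 1
So g(14) = 1.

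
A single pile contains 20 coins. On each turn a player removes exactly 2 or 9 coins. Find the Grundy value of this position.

2

Grundy values for subtraction set {2, 9}:
k:     0  1  2  3  4  5  6  7  8  9 10 11 12 13 14 15 16 17 18 19 20
g(k):  0  0  1  1  0  0  1  1  0  2  1  0  0  1  1  0  0  1  1  0  2
So g(20) = 2.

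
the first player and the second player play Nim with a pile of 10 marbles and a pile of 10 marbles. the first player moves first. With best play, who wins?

the second player wins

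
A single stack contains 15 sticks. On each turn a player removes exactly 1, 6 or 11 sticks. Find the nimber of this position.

1

Compute g(0), g(1), … for moves {1, 6, 11}:
k:     0  1  2  3  4  5  6  7  8  9 10 11 12 13 14 15
g(k):  0  1  0  1  0  1  2  0  1  0  1  2  0  1  0  1
So g(15) = 1.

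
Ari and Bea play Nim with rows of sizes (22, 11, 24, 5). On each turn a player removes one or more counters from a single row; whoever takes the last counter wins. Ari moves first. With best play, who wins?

Bea wins

Nim-sum: 22 ⊕ 11 ⊕ 24 ⊕ 5 = 0.
The nim-sum is 0, so this is a P-position: the player to move is in a losing position under optimal play; Ari is about to move from it and so loses — Bea wins.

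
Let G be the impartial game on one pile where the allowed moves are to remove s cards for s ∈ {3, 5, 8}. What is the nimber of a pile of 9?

Build the Grundy sequence with g(k) = mex{g(k−s) : s ∈ {3, 5, 8}, s ≤ k}:
k:     0  1  2  3  4  5  6  7  8  9
g(k):  0  0  0  1  1  1  2  2  2  3
So g(9) = 3.

3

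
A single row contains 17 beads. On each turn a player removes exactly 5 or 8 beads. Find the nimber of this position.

0

Grundy values for subtraction set {5, 8}:
k:     0  1  2  3  4  5  6  7  8  9 10 11 12 13 14 15 16 17
g(k):  0  0  0  0  0  1  1  1  1  1  2  2  2  0  0  0  0  0
So g(17) = 0.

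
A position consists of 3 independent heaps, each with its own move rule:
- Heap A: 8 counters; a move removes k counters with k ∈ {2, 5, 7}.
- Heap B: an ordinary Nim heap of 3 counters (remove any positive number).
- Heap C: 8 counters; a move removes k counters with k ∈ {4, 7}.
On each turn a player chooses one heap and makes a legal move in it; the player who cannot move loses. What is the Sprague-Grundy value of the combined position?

3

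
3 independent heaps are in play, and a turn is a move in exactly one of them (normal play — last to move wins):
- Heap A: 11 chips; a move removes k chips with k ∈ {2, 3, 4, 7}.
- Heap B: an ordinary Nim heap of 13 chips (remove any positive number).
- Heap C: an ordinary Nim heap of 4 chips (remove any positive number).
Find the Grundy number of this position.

9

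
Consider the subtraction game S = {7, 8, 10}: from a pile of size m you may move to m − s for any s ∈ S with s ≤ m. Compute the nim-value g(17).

0

Compute g(0), g(1), … for moves {7, 8, 10}:
k:     0  1  2  3  4  5  6  7  8  9 10 11 12 13 14 15 16 17
g(k):  0  0  0  0  0  0  0  1  1  1  1  1  1  1  2  2  2  0
So g(17) = 0.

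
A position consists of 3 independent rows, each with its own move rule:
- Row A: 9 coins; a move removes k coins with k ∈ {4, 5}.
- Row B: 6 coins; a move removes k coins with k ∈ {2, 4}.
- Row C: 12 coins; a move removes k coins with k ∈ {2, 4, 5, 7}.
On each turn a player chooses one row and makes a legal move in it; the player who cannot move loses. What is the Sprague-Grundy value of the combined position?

Build the Grundy sequence for row A with g(k) = mex{g(k−s) : s ∈ {4, 5}, s ≤ k}:
k:     0  1  2  3  4  5  6  7  8  9
g(k):  0  0  0  0  1  1  1  1  2  0
So g(9) = 0.
Grundy values for row B (subtraction set {2, 4}):
g(0) = mex{} = 0
g(1) = mex{} = 0
g(2) = mex{0} = 1
g(3) = mex{0} = 1
g(4) = mex{0,1} = 2
g(5) = mex{0,1} = 2
g(6) = mex{1,2} = 0
So g(6) = 0.
Grundy values for row C (subtraction set {2, 4, 5, 7}):
g(0) = mex{} = 0
g(1) = mex{} = 0
g(2) = mex{0} = 1
g(3) = mex{0} = 1
g(4) = mex{0,1} = 2
g(5) = mex{0,1} = 2
g(6) = mex{0,1,2} = 3
g(7) = mex{0,1,2} = 3
g(8) = mex{0,1,2,3} = 4
g(9) = mex{1,2,3} = 0
g(10) = mex{1,2,3,4} = 0
g(11) = mex{0,2,3} = 1
g(12) = mex{0,2,3,4} = 1
So g(12) = 1.
The value of a disjunctive sum is the nim-sum of the parts.
Combined value = 0 ⊕ 0 ⊕ 1 = 1.

1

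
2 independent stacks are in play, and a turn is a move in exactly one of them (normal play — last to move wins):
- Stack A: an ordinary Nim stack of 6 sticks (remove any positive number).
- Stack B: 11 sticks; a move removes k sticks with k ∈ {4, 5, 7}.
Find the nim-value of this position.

6

Stack A is a plain Nim stack of size 6, so its Grundy value is 6.
Build the Grundy sequence for stack B with g(k) = mex{g(k−s) : s ∈ {4, 5, 7}, s ≤ k}:
g(0) = mex{} = 0
g(1) = mex{} = 0
g(2) = mex{} = 0
g(3) = mex{} = 0
g(4) = mex{0} = 1
g(5) = mex{0} = 1
g(6) = mex{0} = 1
g(7) = mex{0} = 1
g(8) = mex{0,1} = 2
g(9) = mex{0,1} = 2
g(10) = mex{0,1} = 2
g(11) = mex{1} = 0
So g(11) = 0.
The value of a disjunctive sum is the nim-sum of the parts.
Combined value = 6 ⊕ 0 = 6.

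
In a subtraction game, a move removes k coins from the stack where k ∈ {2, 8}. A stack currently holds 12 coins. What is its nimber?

1

Build the Grundy sequence with g(k) = mex{g(k−s) : s ∈ {2, 8}, s ≤ k}:
g(0) = mex{} = 0
g(1) = mex{} = 0
g(2) = mex{0} = 1
g(3) = mex{0} = 1
g(4) = mex{1} = 0
g(5) = mex{1} = 0
g(6) = mex{0} = 1
g(7) = mex{0} = 1
g(8) = mex{0,1} = 2
g(9) = mex{0,1} = 2
g(10) = mex{1,2} = 0
g(11) = mex{1,2} = 0
g(12) = mex{0} = 1
So g(12) = 1.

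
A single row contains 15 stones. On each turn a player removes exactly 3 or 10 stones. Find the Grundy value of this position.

0

Compute g(0), g(1), … for moves {3, 10}:
k:     0  1  2  3  4  5  6  7  8  9 10 11 12 13 14 15
g(k):  0  0  0  1  1  1  0  0  0  1  1  1  2  0  0  0
So g(15) = 0.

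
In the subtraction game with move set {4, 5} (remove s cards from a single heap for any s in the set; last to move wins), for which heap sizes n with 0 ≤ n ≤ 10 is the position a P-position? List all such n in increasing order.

Grundy values for subtraction set {4, 5}:
g(0) = mex{} = 0
g(1) = mex{} = 0
g(2) = mex{} = 0
g(3) = mex{} = 0
g(4) = mex{0} = 1
g(5) = mex{0} = 1
g(6) = mex{0} = 1
g(7) = mex{0} = 1
g(8) = mex{0,1} = 2
g(9) = mex{1} = 0
g(10) = mex{1} = 0
The P-positions (g = 0) in 0..10 are 0, 1, 2, 3, 9, 10.

0, 1, 2, 3, 9, 10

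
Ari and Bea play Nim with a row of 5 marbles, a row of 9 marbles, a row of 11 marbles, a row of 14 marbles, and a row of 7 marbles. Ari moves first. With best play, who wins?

Nim-sum: 5 ⊕ 9 ⊕ 11 ⊕ 14 ⊕ 7 = 14.
The nim-sum is 14 ≠ 0, so this is an N-position: the player to move can win; Ari has a winning move.

Ari wins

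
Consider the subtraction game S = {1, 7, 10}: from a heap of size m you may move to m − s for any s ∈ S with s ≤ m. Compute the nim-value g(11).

3

Build the Grundy sequence with g(k) = mex{g(k−s) : s ∈ {1, 7, 10}, s ≤ k}:
k:     0  1  2  3  4  5  6  7  8  9 10 11
g(k):  0  1  0  1  0  1  0  1  0  1  2  3
So g(11) = 3.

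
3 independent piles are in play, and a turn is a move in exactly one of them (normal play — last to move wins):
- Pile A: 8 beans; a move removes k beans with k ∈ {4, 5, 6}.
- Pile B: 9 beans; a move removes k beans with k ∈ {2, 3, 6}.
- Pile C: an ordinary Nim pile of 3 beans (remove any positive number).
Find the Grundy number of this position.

1

For pile A, compute g(0), g(1), … with moves {4, 5, 6}:
k:     0  1  2  3  4  5  6  7  8
g(k):  0  0  0  0  1  1  1  1  2
So g(8) = 2.
Grundy values for pile B (subtraction set {2, 3, 6}):
k:     0  1  2  3  4  5  6  7  8  9
g(k):  0  0  1  1  2  0  3  1  2  0
So g(9) = 0.
Pile C is a plain Nim pile of size 3, so its Grundy value is 3.
The value of a disjunctive sum is the nim-sum of the parts.
Combined value = 2 XOR 0 XOR 3 = 1.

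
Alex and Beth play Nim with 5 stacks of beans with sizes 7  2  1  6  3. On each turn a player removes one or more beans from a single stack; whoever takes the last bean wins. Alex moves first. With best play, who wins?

Bitwise XOR of the heap sizes:
  111  (7)
  010  (2)
  001  (1)
  110  (6)
  011  (3)
  ---
  001  (1)
The nim-sum is 1 ≠ 0, so this is an N-position: the player to move can win; Alex has a winning move.

Alex wins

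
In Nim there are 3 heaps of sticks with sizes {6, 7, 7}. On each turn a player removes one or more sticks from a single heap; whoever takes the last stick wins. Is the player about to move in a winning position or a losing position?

Winning position

Bitwise XOR of the heap sizes:
  110  (6)
  111  (7)
  111  (7)
  ---
  110  (6)
The nim-sum is 6 ≠ 0, so this is an N-position: the player to move can win.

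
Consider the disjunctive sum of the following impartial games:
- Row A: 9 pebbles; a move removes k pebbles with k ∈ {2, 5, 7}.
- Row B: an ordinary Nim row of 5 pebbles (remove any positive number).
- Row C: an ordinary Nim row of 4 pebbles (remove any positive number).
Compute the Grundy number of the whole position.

3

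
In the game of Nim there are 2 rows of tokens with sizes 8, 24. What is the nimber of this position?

16

Bitwise XOR of the heap sizes:
  01000  (8)
  11000  (24)
  -----
  10000  (16)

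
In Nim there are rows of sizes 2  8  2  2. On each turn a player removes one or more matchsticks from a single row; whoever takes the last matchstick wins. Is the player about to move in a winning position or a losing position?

Compute the nim-sum pairwise:
2 ⊕ 8 = 10
10 ⊕ 2 = 8
8 ⊕ 2 = 10
The nim-sum is 10 ≠ 0, so this is an N-position: the player to move can win.

Winning position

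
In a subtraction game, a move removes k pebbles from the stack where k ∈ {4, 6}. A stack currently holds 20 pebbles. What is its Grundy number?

Grundy values for subtraction set {4, 6}:
k:     0  1  2  3  4  5  6  7  8  9 10 11 12 13 14 15 16 17 18 19 20
g(k):  0  0  0  0  1  1  1  1  2  2  0  0  0  0  1  1  1  1  2  2  0
So g(20) = 0.

0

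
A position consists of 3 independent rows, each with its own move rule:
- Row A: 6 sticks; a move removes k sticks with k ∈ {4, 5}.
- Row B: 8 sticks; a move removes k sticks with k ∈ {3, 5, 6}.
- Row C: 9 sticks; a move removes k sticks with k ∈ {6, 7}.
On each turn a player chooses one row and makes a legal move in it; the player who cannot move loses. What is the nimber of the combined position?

2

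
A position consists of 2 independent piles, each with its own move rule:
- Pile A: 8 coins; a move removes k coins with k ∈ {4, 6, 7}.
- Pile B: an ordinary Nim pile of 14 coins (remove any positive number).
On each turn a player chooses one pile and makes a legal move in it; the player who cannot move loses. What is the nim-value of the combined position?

Grundy values for pile A (subtraction set {4, 6, 7}):
k:     0  1  2  3  4  5  6  7  8
g(k):  0  0  0  0  1  1  1  1  2
So g(8) = 2.
Pile B is a plain Nim pile of size 14, so its Grundy value is 14.
By the Sprague-Grundy theorem, the Grundy value of a sum of independent games is the XOR of the component values.
Combined value = 2 ⊕ 14 = 12.

12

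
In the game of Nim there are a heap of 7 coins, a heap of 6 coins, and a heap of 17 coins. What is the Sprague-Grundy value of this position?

16

Compute the nim-sum pairwise:
7 XOR 6 = 1
1 XOR 17 = 16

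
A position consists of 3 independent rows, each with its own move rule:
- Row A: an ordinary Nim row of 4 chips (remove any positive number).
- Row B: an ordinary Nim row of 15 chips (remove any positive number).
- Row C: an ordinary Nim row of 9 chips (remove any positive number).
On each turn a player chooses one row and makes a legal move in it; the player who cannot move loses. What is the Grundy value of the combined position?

2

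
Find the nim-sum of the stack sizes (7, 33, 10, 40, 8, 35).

Nim-sum: 7 ^ 33 ^ 10 ^ 40 ^ 8 ^ 35 = 47.

47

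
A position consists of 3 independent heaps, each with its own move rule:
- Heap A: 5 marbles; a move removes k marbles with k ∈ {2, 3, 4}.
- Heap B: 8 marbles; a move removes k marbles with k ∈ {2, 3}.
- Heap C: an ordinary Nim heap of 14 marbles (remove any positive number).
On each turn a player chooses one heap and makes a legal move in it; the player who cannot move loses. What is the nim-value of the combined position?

Build the Grundy sequence for heap A with g(k) = mex{g(k−s) : s ∈ {2, 3, 4}, s ≤ k}:
g(0) = mex{} = 0
g(1) = mex{} = 0
g(2) = mex{0} = 1
g(3) = mex{0} = 1
g(4) = mex{0,1} = 2
g(5) = mex{0,1} = 2
So g(5) = 2.
For heap B, compute g(0), g(1), … with moves {2, 3}:
k:     0  1  2  3  4  5  6  7  8
g(k):  0  0  1  1  2  0  0  1  1
So g(8) = 1.
Heap C is a plain Nim heap of size 14, so its Grundy value is 14.
The value of a disjunctive sum is the nim-sum of the parts.
Combined value = 2 ⊕ 1 ⊕ 14 = 13.

13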